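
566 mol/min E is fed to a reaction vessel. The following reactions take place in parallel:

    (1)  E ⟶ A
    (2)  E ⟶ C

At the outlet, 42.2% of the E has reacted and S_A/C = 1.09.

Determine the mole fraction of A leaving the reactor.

Conversion of E: E consumed = 0.422 × 566 = 238.9 mol/min = 1ξ₁ + 1ξ₂.
Selectivity: 1ξ₁ / (1ξ₂) = 1.09 → ξ₁ = 1.09 ξ₂.
Substitute: (1·1.09 + 1) ξ₂ = 238.9 → ξ₂ = 114.3 mol/min, ξ₁ = 124.6 mol/min.
Outlet amounts (n = n₀ + Σ ν·ξ):
  E: 566 − 1(124.6) − 1(114.3) = 327.1
  A: 0 + 1(124.6) = 124.6
  C: 0 + 1(114.3) = 114.3
Total out = 566 mol/min; y_A = 124.6 / 566 = 0.2201.

0.22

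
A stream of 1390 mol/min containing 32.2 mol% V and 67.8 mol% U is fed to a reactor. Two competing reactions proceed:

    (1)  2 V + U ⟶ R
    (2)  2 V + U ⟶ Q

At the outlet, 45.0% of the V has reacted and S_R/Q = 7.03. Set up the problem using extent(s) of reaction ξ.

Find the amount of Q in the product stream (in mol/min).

Conversion of V: V consumed = 0.45 × 447.6 = 201.4 mol/min = 2ξ₁ + 2ξ₂.
Selectivity: 1ξ₁ / (1ξ₂) = 7.03 → ξ₁ = 7.03 ξ₂.
Substitute: (2·7.03 + 2) ξ₂ = 201.4 → ξ₂ = 12.54 mol/min, ξ₁ = 88.16 mol/min.
Outlet amounts (n = n₀ + Σ ν·ξ):
  V: 447.6 − 2(88.16) − 2(12.54) = 246.2
  U: 942.4 − 1(88.16) − 1(12.54) = 841.7
  R: 0 + 1(88.16) = 88.16
  Q: 0 + 1(12.54) = 12.54

12.5 mol/min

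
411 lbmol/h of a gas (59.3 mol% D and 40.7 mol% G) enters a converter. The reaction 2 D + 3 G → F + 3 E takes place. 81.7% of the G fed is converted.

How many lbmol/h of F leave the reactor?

45.6 lbmol/h

G reacted = 0.817 × 167.3 = 136.7 lbmol/h; ν_G = −3, so ξ = 136.7/3 = 45.56 lbmol/h.
Outlet amounts (n = n₀ + ν ξ):
  D: 243.7 − 2(45.56) = 152.6
  G: 167.3 − 3(45.56) = 30.61
  F: 0 + 1(45.56) = 45.56
  E: 0 + 3(45.56) = 136.7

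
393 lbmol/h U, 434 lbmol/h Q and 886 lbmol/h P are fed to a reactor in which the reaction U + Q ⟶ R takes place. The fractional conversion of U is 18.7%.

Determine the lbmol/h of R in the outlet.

73.5 lbmol/h

U reacted = 0.187 × 393 = 73.49 lbmol/h; ν_U = −1, so ξ = 73.49/1 = 73.49 lbmol/h.
Outlet amounts (n = n₀ + ν ξ):
  U: 393 − 1(73.49) = 319.5
  Q: 434 − 1(73.49) = 360.5
  R: 0 + 1(73.49) = 73.49
  P: 886 (inert)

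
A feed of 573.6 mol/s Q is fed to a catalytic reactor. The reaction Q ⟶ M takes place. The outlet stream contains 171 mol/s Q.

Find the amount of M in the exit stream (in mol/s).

403 mol/s

For Q: n = n₀ − 1ξ → 171 = 573.6 − 1ξ, giving ξ = 402.6 mol/s.
Outlet amounts (n = n₀ + ν ξ):
  Q: 573.6 − 1(402.6) = 171
  M: 0 + 1(402.6) = 402.6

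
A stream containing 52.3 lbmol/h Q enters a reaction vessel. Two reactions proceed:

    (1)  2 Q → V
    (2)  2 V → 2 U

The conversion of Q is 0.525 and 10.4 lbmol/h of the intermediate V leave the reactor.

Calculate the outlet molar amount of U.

Conversion of Q: Q consumed = 2ξ₁ = 0.525 × 52.3 → ξ₁ = 13.73 lbmol/h.
V balance: n_V = 0 + 1ξ₁ − 2ξ₂ = 10.4 → ξ₂ = (1·13.73 − 10.4)/2 = 1.664 lbmol/h.
Outlet amounts (n = n₀ + Σ ν·ξ):
  Q: 52.3 − 2(13.73) = 24.84
  V: 0 + 1(13.73) − 2(1.664) = 10.4
  U: 0 + 2(1.664) = 3.329

3.33 lbmol/h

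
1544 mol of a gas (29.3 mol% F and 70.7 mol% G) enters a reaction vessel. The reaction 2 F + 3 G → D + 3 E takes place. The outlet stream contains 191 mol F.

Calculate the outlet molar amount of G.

For F: n = n₀ − 2ξ → 191 = 452.4 − 2ξ, giving ξ = 130.7 mol.
Outlet amounts (n = n₀ + ν ξ):
  F: 452.4 − 2(130.7) = 191
  G: 1092 − 3(130.7) = 699.5
  D: 0 + 1(130.7) = 130.7
  E: 0 + 3(130.7) = 392.1

700 mol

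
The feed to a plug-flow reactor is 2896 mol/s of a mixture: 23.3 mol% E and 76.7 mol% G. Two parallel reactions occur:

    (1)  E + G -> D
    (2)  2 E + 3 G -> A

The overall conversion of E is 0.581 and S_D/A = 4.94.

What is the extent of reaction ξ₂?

ξ₂ = 56.5 mol/s

Conversion of E: E consumed = 0.581 × 674.8 = 392 mol/s = 1ξ₁ + 2ξ₂.
Selectivity: 1ξ₁ / (1ξ₂) = 4.94 → ξ₁ = 4.94 ξ₂.
Substitute: (1·4.94 + 2) ξ₂ = 392 → ξ₂ = 56.49 mol/s, ξ₁ = 279.1 mol/s.
Outlet amounts (n = n₀ + Σ ν·ξ):
  E: 674.8 − 1(279.1) − 2(56.49) = 282.7
  G: 2221 − 1(279.1) − 3(56.49) = 1773
  D: 0 + 1(279.1) = 279.1
  A: 0 + 1(56.49) = 56.49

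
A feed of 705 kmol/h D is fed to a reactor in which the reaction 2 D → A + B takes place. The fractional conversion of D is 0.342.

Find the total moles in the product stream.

D reacted = 0.342 × 705 = 241.1 kmol/h; ν_D = −2, so ξ = 241.1/2 = 120.6 kmol/h.
Outlet amounts (n = n₀ + ν ξ):
  D: 705 − 2(120.6) = 463.9
  A: 0 + 1(120.6) = 120.6
  B: 0 + 1(120.6) = 120.6
Total out = 463.9 + 120.6 + 120.6 = 705 kmol/h.

705 kmol/h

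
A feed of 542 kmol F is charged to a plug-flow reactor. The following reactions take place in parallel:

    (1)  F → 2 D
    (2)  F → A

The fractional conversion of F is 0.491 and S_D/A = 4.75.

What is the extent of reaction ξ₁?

ξ₁ = 187 kmol

Conversion of F: F consumed = 0.491 × 542 = 266.1 kmol = 1ξ₁ + 1ξ₂.
Selectivity: 2ξ₁ / (1ξ₂) = 4.75 → ξ₁ = 2.375 ξ₂.
Substitute: (1·2.375 + 1) ξ₂ = 266.1 → ξ₂ = 78.85 kmol, ξ₁ = 187.3 kmol.
Outlet amounts (n = n₀ + Σ ν·ξ):
  F: 542 − 1(187.3) − 1(78.85) = 275.9
  D: 0 + 2(187.3) = 374.5
  A: 0 + 1(78.85) = 78.85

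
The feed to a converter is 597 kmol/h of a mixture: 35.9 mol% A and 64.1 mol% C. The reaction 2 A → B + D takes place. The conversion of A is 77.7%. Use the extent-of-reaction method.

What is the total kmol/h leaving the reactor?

A reacted = 0.777 × 214.3 = 166.5 kmol/h; ν_A = −2, so ξ = 166.5/2 = 83.26 kmol/h.
Outlet amounts (n = n₀ + ν ξ):
  A: 214.3 − 2(83.26) = 47.79
  B: 0 + 1(83.26) = 83.26
  D: 0 + 1(83.26) = 83.26
  C: 382.7 (inert)
Total out = 47.79 + 83.26 + 83.26 + 382.7 = 597 kmol/h.

597 kmol/h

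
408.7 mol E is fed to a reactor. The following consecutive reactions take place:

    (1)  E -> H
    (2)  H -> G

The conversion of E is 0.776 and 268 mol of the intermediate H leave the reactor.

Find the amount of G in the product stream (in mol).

49.2 mol

Conversion of E: E consumed = 1ξ₁ = 0.776 × 408.7 → ξ₁ = 317.2 mol.
H balance: n_H = 0 + 1ξ₁ − 1ξ₂ = 268 → ξ₂ = (1·317.2 − 268)/1 = 49.15 mol.
Outlet amounts (n = n₀ + Σ ν·ξ):
  E: 408.7 − 1(317.2) = 91.55
  H: 0 + 1(317.2) − 1(49.15) = 268
  G: 0 + 1(49.15) = 49.15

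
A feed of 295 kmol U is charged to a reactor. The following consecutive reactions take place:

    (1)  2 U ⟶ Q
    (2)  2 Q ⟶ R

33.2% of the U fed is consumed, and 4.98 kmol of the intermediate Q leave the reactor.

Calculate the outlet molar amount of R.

Conversion of U: U consumed = 2ξ₁ = 0.332 × 295 → ξ₁ = 48.97 kmol.
Q balance: n_Q = 0 + 1ξ₁ − 2ξ₂ = 4.98 → ξ₂ = (1·48.97 − 4.98)/2 = 22 kmol.
Outlet amounts (n = n₀ + Σ ν·ξ):
  U: 295 − 2(48.97) = 197.1
  Q: 0 + 1(48.97) − 2(22) = 4.98
  R: 0 + 1(22) = 22

22 kmol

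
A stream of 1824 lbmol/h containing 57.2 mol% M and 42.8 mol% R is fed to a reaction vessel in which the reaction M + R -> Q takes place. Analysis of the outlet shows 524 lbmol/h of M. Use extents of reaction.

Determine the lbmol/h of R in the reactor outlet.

For M: n = n₀ − 1ξ → 524 = 1043 − 1ξ, giving ξ = 519.3 lbmol/h.
Outlet amounts (n = n₀ + ν ξ):
  M: 1043 − 1(519.3) = 524
  R: 780.7 − 1(519.3) = 261.3
  Q: 0 + 1(519.3) = 519.3

261 lbmol/h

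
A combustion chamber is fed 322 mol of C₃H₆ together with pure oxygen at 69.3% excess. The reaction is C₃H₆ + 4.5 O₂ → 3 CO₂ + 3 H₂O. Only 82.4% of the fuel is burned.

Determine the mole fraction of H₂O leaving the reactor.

0.274

Stoichiometric O₂ = 4.5 × 322 = 1449 mol; O₂ fed = 1449 × 1.693 = 2453 mol.
Fuel reacted = 0.824 × 322 → ξ = 265.3 mol.
Outlet (n = n₀ + ν ξ):
  C₃H₆: 322 − 1(265.3) = 56.67
  O₂: 2453 − 4.5(265.3) = 1259
  CO₂: 0 + 3(265.3) = 796
  H₂O: 0 + 3(265.3) = 796
Total out = 2908 mol; y_H₂O = 796 / 2908 = 0.2737.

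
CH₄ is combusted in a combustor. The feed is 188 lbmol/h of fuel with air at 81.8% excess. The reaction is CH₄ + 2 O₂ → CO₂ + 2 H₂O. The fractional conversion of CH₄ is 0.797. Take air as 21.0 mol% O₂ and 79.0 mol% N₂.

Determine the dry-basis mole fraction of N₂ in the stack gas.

0.818

Stoichiometric O₂ = 2 × 188 = 376 lbmol/h; O₂ fed = 376 × 1.818 = 683.6 lbmol/h.
N₂ fed = 683.6 × 79/21 = 2572 lbmol/h.
Fuel reacted = 0.797 × 188 → ξ = 149.8 lbmol/h.
Outlet (n = n₀ + ν ξ):
  CH₄: 188 − 1(149.8) = 38.16
  O₂: 683.6 − 2(149.8) = 383.9
  N₂: 2572 (inert)
  CO₂: 0 + 1(149.8) = 149.8
  H₂O: 0 + 2(149.8) = 299.7
Dry total = 3143 lbmol/h; y_N₂ (dry) = 2572 / 3143 = 0.8181.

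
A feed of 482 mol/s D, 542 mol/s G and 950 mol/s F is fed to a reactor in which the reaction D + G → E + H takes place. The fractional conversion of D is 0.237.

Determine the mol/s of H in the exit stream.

D reacted = 0.237 × 482 = 114.2 mol/s; ν_D = −1, so ξ = 114.2/1 = 114.2 mol/s.
Outlet amounts (n = n₀ + ν ξ):
  D: 482 − 1(114.2) = 367.8
  G: 542 − 1(114.2) = 427.8
  E: 0 + 1(114.2) = 114.2
  H: 0 + 1(114.2) = 114.2
  F: 950 (inert)

114 mol/s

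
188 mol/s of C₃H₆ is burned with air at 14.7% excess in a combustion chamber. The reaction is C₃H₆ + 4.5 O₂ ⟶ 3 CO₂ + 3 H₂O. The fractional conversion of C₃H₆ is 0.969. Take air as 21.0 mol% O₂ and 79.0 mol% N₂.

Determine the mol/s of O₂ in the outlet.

151 mol/s

Stoichiometric O₂ = 4.5 × 188 = 846 mol/s; O₂ fed = 846 × 1.147 = 970.4 mol/s.
N₂ fed = 970.4 × 79/21 = 3650 mol/s.
Fuel reacted = 0.969 × 188 → ξ = 182.2 mol/s.
Outlet (n = n₀ + ν ξ):
  C₃H₆: 188 − 1(182.2) = 5.828
  O₂: 970.4 − 4.5(182.2) = 150.6
  N₂: 3650 (inert)
  CO₂: 0 + 3(182.2) = 546.5
  H₂O: 0 + 3(182.2) = 546.5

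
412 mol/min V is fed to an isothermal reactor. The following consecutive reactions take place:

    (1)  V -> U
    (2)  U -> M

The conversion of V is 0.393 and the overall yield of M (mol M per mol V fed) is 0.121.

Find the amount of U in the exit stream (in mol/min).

Conversion of V: V consumed = 1ξ₁ = 0.393 × 412 → ξ₁ = 161.9 mol/min.
Yield of M: 1ξ₂ / 412 = 0.121 → ξ₂ = 49.85 mol/min.
Outlet amounts (n = n₀ + Σ ν·ξ):
  V: 412 − 1(161.9) = 250.1
  U: 0 + 1(161.9) − 1(49.85) = 112.1
  M: 0 + 1(49.85) = 49.85

112 mol/min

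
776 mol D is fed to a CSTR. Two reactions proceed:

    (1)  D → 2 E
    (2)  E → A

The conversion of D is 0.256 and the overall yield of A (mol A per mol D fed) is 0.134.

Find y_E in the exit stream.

Conversion of D: D consumed = 1ξ₁ = 0.256 × 776 → ξ₁ = 198.7 mol.
Yield of A: 1ξ₂ / 776 = 0.134 → ξ₂ = 104 mol.
Outlet amounts (n = n₀ + Σ ν·ξ):
  D: 776 − 1(198.7) = 577.3
  E: 0 + 2(198.7) − 1(104) = 293.3
  A: 0 + 1(104) = 104
Total out = 974.7 mol; y_E = 293.3 / 974.7 = 0.301.

0.301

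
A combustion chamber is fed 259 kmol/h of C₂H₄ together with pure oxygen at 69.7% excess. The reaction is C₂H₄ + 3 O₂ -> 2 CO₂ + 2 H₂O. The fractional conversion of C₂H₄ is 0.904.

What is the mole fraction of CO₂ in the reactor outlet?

Stoichiometric O₂ = 3 × 259 = 777 kmol/h; O₂ fed = 777 × 1.697 = 1319 kmol/h.
Fuel reacted = 0.904 × 259 → ξ = 234.1 kmol/h.
Outlet (n = n₀ + ν ξ):
  C₂H₄: 259 − 1(234.1) = 24.86
  O₂: 1319 − 3(234.1) = 616.2
  CO₂: 0 + 2(234.1) = 468.3
  H₂O: 0 + 2(234.1) = 468.3
Total out = 1578 kmol/h; y_CO₂ = 468.3 / 1578 = 0.2968.

0.297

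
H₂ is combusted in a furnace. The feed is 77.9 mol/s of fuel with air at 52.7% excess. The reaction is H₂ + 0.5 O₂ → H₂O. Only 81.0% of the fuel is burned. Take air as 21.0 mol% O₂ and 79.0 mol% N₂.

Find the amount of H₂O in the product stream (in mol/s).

63.1 mol/s

Stoichiometric O₂ = 0.5 × 77.9 = 38.95 mol/s; O₂ fed = 38.95 × 1.527 = 59.48 mol/s.
N₂ fed = 59.48 × 79/21 = 223.7 mol/s.
Fuel reacted = 0.81 × 77.9 → ξ = 63.1 mol/s.
Outlet (n = n₀ + ν ξ):
  H₂: 77.9 − 1(63.1) = 14.8
  O₂: 59.48 − 0.5(63.1) = 27.93
  N₂: 223.7 (inert)
  H₂O: 0 + 1(63.1) = 63.1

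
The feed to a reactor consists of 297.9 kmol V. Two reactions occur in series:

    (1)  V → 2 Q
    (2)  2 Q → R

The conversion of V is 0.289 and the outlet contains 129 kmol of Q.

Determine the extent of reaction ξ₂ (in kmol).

ξ₂ = 21.6 kmol

Conversion of V: V consumed = 1ξ₁ = 0.289 × 297.9 → ξ₁ = 86.09 kmol.
Q balance: n_Q = 0 + 2ξ₁ − 2ξ₂ = 129 → ξ₂ = (2·86.09 − 129)/2 = 21.59 kmol.
Outlet amounts (n = n₀ + Σ ν·ξ):
  V: 297.9 − 1(86.09) = 211.8
  Q: 0 + 2(86.09) − 2(21.59) = 129
  R: 0 + 1(21.59) = 21.59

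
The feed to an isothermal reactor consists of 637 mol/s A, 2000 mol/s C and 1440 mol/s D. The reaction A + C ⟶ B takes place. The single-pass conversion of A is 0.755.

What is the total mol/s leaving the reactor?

A reacted = 0.755 × 637 = 480.9 mol/s; ν_A = −1, so ξ = 480.9/1 = 480.9 mol/s.
Outlet amounts (n = n₀ + ν ξ):
  A: 637 − 1(480.9) = 156.1
  C: 2000 − 1(480.9) = 1519
  B: 0 + 1(480.9) = 480.9
  D: 1440 (inert)
Total out = 156.1 + 1519 + 480.9 + 1440 = 3596 mol/s.

3600 mol/s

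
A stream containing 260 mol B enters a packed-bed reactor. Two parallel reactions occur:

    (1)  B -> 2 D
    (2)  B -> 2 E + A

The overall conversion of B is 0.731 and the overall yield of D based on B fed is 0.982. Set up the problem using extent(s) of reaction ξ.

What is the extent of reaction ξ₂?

ξ₂ = 62.4 mol

Yield of D: 2ξ₁ / 260 = 0.982 → ξ₁ = 127.7 mol.
Conversion of B: 1ξ₁ + 1ξ₂ = 0.731 × 260 = 190.1 → ξ₂ = 62.4 mol.
Outlet amounts (n = n₀ + Σ ν·ξ):
  B: 260 − 1(127.7) − 1(62.4) = 69.94
  D: 0 + 2(127.7) = 255.3
  E: 0 + 2(62.4) = 124.8
  A: 0 + 1(62.4) = 62.4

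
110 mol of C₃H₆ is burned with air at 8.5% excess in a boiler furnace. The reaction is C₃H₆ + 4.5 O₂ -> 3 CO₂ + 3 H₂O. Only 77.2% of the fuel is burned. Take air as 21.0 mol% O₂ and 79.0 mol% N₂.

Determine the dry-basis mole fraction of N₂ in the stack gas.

Stoichiometric O₂ = 4.5 × 110 = 495 mol; O₂ fed = 495 × 1.085 = 537.1 mol.
N₂ fed = 537.1 × 79/21 = 2020 mol.
Fuel reacted = 0.772 × 110 → ξ = 84.92 mol.
Outlet (n = n₀ + ν ξ):
  C₃H₆: 110 − 1(84.92) = 25.08
  O₂: 537.1 − 4.5(84.92) = 154.9
  N₂: 2020 (inert)
  CO₂: 0 + 3(84.92) = 254.8
  H₂O: 0 + 3(84.92) = 254.8
Dry total = 2455 mol; y_N₂ (dry) = 2020 / 2455 = 0.8229.

0.823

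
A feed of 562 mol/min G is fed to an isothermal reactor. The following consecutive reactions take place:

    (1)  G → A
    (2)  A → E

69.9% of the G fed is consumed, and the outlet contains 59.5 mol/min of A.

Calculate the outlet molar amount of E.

333 mol/min

Conversion of G: G consumed = 1ξ₁ = 0.699 × 562 → ξ₁ = 392.8 mol/min.
A balance: n_A = 0 + 1ξ₁ − 1ξ₂ = 59.5 → ξ₂ = (1·392.8 − 59.5)/1 = 333.3 mol/min.
Outlet amounts (n = n₀ + Σ ν·ξ):
  G: 562 − 1(392.8) = 169.2
  A: 0 + 1(392.8) − 1(333.3) = 59.5
  E: 0 + 1(333.3) = 333.3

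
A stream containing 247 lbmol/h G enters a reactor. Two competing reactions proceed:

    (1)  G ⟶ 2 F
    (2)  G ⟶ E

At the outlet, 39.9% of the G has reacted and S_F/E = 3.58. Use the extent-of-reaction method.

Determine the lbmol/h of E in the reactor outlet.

35.3 lbmol/h

Conversion of G: G consumed = 0.399 × 247 = 98.55 lbmol/h = 1ξ₁ + 1ξ₂.
Selectivity: 2ξ₁ / (1ξ₂) = 3.58 → ξ₁ = 1.79 ξ₂.
Substitute: (1·1.79 + 1) ξ₂ = 98.55 → ξ₂ = 35.32 lbmol/h, ξ₁ = 63.23 lbmol/h.
Outlet amounts (n = n₀ + Σ ν·ξ):
  G: 247 − 1(63.23) − 1(35.32) = 148.4
  F: 0 + 2(63.23) = 126.5
  E: 0 + 1(35.32) = 35.32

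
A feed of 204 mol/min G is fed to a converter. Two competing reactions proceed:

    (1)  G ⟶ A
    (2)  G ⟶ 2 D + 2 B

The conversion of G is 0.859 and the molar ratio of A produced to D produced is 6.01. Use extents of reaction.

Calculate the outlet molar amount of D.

Conversion of G: G consumed = 0.859 × 204 = 175.2 mol/min = 1ξ₁ + 1ξ₂.
Selectivity: 1ξ₁ / (2ξ₂) = 6.01 → ξ₁ = 12.02 ξ₂.
Substitute: (1·12.02 + 1) ξ₂ = 175.2 → ξ₂ = 13.46 mol/min, ξ₁ = 161.8 mol/min.
Outlet amounts (n = n₀ + Σ ν·ξ):
  G: 204 − 1(161.8) − 1(13.46) = 28.76
  A: 0 + 1(161.8) = 161.8
  D: 0 + 2(13.46) = 26.92
  B: 0 + 2(13.46) = 26.92

26.9 mol/min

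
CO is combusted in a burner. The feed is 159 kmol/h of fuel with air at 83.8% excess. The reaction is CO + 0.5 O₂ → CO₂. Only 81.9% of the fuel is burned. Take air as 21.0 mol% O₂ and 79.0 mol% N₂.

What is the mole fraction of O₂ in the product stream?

0.103

Stoichiometric O₂ = 0.5 × 159 = 79.5 kmol/h; O₂ fed = 79.5 × 1.838 = 146.1 kmol/h.
N₂ fed = 146.1 × 79/21 = 549.7 kmol/h.
Fuel reacted = 0.819 × 159 → ξ = 130.2 kmol/h.
Outlet (n = n₀ + ν ξ):
  CO: 159 − 1(130.2) = 28.78
  O₂: 146.1 − 0.5(130.2) = 81.01
  N₂: 549.7 (inert)
  CO₂: 0 + 1(130.2) = 130.2
Total out = 789.7 kmol/h; y_O₂ = 81.01 / 789.7 = 0.1026.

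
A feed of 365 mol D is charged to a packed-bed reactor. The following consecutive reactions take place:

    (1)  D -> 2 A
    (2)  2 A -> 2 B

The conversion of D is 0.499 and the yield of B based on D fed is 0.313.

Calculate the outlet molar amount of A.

250 mol

Conversion of D: D consumed = 1ξ₁ = 0.499 × 365 → ξ₁ = 182.1 mol.
Yield of B: 2ξ₂ / 365 = 0.313 → ξ₂ = 57.12 mol.
Outlet amounts (n = n₀ + Σ ν·ξ):
  D: 365 − 1(182.1) = 182.9
  A: 0 + 2(182.1) − 2(57.12) = 250
  B: 0 + 2(57.12) = 114.2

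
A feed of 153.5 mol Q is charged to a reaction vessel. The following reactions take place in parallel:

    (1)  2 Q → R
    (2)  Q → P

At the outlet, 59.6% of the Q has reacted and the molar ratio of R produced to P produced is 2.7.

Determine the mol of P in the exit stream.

Conversion of Q: Q consumed = 0.596 × 153.5 = 91.49 mol = 2ξ₁ + 1ξ₂.
Selectivity: 1ξ₁ / (1ξ₂) = 2.7 → ξ₁ = 2.7 ξ₂.
Substitute: (2·2.7 + 1) ξ₂ = 91.49 → ξ₂ = 14.29 mol, ξ₁ = 38.6 mol.
Outlet amounts (n = n₀ + Σ ν·ξ):
  Q: 153.5 − 2(38.6) − 1(14.29) = 62.01
  R: 0 + 1(38.6) = 38.6
  P: 0 + 1(14.29) = 14.29

14.3 mol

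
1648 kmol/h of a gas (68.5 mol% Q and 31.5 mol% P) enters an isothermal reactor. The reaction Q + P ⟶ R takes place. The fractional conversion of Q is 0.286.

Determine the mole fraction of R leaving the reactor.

Q reacted = 0.286 × 1129 = 322.9 kmol/h; ν_Q = −1, so ξ = 322.9/1 = 322.9 kmol/h.
Outlet amounts (n = n₀ + ν ξ):
  Q: 1129 − 1(322.9) = 806
  P: 519.1 − 1(322.9) = 196.3
  R: 0 + 1(322.9) = 322.9
Total out = 1325 kmol/h; y_R = 322.9 / 1325 = 0.2436.

0.244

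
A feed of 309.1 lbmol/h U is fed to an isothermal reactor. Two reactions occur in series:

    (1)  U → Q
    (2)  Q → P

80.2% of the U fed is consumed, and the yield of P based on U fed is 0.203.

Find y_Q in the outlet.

0.599

Conversion of U: U consumed = 1ξ₁ = 0.802 × 309.1 → ξ₁ = 247.9 lbmol/h.
Yield of P: 1ξ₂ / 309.1 = 0.203 → ξ₂ = 62.75 lbmol/h.
Outlet amounts (n = n₀ + Σ ν·ξ):
  U: 309.1 − 1(247.9) = 61.2
  Q: 0 + 1(247.9) − 1(62.75) = 185.2
  P: 0 + 1(62.75) = 62.75
Total out = 309.1 lbmol/h; y_Q = 185.2 / 309.1 = 0.599.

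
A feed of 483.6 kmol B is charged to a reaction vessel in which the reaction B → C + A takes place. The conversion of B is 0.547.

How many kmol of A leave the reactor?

265 kmol

B reacted = 0.547 × 483.6 = 264.5 kmol; ν_B = −1, so ξ = 264.5/1 = 264.5 kmol.
Outlet amounts (n = n₀ + ν ξ):
  B: 483.6 − 1(264.5) = 219.1
  C: 0 + 1(264.5) = 264.5
  A: 0 + 1(264.5) = 264.5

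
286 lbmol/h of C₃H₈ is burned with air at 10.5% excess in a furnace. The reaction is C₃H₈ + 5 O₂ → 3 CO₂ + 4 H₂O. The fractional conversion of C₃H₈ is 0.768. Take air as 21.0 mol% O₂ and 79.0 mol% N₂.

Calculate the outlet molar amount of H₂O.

879 lbmol/h

Stoichiometric O₂ = 5 × 286 = 1430 lbmol/h; O₂ fed = 1430 × 1.105 = 1580 lbmol/h.
N₂ fed = 1580 × 79/21 = 5944 lbmol/h.
Fuel reacted = 0.768 × 286 → ξ = 219.6 lbmol/h.
Outlet (n = n₀ + ν ξ):
  C₃H₈: 286 − 1(219.6) = 66.35
  O₂: 1580 − 5(219.6) = 481.9
  N₂: 5944 (inert)
  CO₂: 0 + 3(219.6) = 658.9
  H₂O: 0 + 4(219.6) = 878.6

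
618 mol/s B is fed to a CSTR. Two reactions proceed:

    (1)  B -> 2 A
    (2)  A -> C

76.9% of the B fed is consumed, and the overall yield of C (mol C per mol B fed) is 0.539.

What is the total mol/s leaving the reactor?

1090 mol/s

Conversion of B: B consumed = 1ξ₁ = 0.769 × 618 → ξ₁ = 475.2 mol/s.
Yield of C: 1ξ₂ / 618 = 0.539 → ξ₂ = 333.1 mol/s.
Outlet amounts (n = n₀ + Σ ν·ξ):
  B: 618 − 1(475.2) = 142.8
  A: 0 + 2(475.2) − 1(333.1) = 617.4
  C: 0 + 1(333.1) = 333.1
Total out = 142.8 + 617.4 + 333.1 = 1093 mol/s.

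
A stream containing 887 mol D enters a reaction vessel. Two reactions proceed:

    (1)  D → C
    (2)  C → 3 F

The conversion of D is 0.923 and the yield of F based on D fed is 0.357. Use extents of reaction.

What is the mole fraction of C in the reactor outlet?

Conversion of D: D consumed = 1ξ₁ = 0.923 × 887 → ξ₁ = 818.7 mol.
Yield of F: 3ξ₂ / 887 = 0.357 → ξ₂ = 105.6 mol.
Outlet amounts (n = n₀ + Σ ν·ξ):
  D: 887 − 1(818.7) = 68.3
  C: 0 + 1(818.7) − 1(105.6) = 713.1
  F: 0 + 3(105.6) = 316.7
Total out = 1098 mol; y_C = 713.1 / 1098 = 0.6494.

0.649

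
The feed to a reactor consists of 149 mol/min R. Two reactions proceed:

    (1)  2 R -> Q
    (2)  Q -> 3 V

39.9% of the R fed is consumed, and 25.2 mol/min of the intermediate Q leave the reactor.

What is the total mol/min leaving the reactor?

Conversion of R: R consumed = 2ξ₁ = 0.399 × 149 → ξ₁ = 29.73 mol/min.
Q balance: n_Q = 0 + 1ξ₁ − 1ξ₂ = 25.2 → ξ₂ = (1·29.73 − 25.2)/1 = 4.526 mol/min.
Outlet amounts (n = n₀ + Σ ν·ξ):
  R: 149 − 2(29.73) = 89.55
  Q: 0 + 1(29.73) − 1(4.526) = 25.2
  V: 0 + 3(4.526) = 13.58
Total out = 89.55 + 25.2 + 13.58 = 128.3 mol/min.

128 mol/min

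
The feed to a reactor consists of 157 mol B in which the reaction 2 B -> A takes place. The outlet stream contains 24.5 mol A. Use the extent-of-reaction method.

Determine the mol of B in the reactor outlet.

108 mol

For A: n = n₀ + 1ξ → 24.5 = 0 + 1ξ, giving ξ = 24.5 mol.
Outlet amounts (n = n₀ + ν ξ):
  B: 157 − 2(24.5) = 108
  A: 0 + 1(24.5) = 24.5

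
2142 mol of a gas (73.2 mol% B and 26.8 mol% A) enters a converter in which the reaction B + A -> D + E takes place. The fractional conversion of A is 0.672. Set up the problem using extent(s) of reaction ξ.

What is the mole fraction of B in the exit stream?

A reacted = 0.672 × 574.1 = 385.8 mol; ν_A = −1, so ξ = 385.8/1 = 385.8 mol.
Outlet amounts (n = n₀ + ν ξ):
  B: 1568 − 1(385.8) = 1182
  A: 574.1 − 1(385.8) = 188.3
  D: 0 + 1(385.8) = 385.8
  E: 0 + 1(385.8) = 385.8
Total out = 2142 mol; y_B = 1182 / 2142 = 0.5519.

0.552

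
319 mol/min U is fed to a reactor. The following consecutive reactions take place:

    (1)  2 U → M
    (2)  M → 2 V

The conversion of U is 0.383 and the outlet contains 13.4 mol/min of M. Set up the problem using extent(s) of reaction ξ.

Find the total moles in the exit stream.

306 mol/min

Conversion of U: U consumed = 2ξ₁ = 0.383 × 319 → ξ₁ = 61.09 mol/min.
M balance: n_M = 0 + 1ξ₁ − 1ξ₂ = 13.4 → ξ₂ = (1·61.09 − 13.4)/1 = 47.69 mol/min.
Outlet amounts (n = n₀ + Σ ν·ξ):
  U: 319 − 2(61.09) = 196.8
  M: 0 + 1(61.09) − 1(47.69) = 13.4
  V: 0 + 2(47.69) = 95.38
Total out = 196.8 + 13.4 + 95.38 = 305.6 mol/min.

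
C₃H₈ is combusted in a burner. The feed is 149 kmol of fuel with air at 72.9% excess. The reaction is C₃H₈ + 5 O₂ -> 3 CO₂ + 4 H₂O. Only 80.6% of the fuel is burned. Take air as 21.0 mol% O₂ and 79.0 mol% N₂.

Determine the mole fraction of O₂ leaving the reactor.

0.107

Stoichiometric O₂ = 5 × 149 = 745 kmol; O₂ fed = 745 × 1.729 = 1288 kmol.
N₂ fed = 1288 × 79/21 = 4846 kmol.
Fuel reacted = 0.806 × 149 → ξ = 120.1 kmol.
Outlet (n = n₀ + ν ξ):
  C₃H₈: 149 − 1(120.1) = 28.91
  O₂: 1288 − 5(120.1) = 687.6
  N₂: 4846 (inert)
  CO₂: 0 + 3(120.1) = 360.3
  H₂O: 0 + 4(120.1) = 480.4
Total out = 6403 kmol; y_O₂ = 687.6 / 6403 = 0.1074.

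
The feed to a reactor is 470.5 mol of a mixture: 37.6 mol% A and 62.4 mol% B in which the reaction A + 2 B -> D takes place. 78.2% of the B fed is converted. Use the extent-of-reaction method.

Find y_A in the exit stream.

0.258

B reacted = 0.782 × 293.6 = 229.6 mol; ν_B = −2, so ξ = 229.6/2 = 114.8 mol.
Outlet amounts (n = n₀ + ν ξ):
  A: 176.9 − 1(114.8) = 62.11
  B: 293.6 − 2(114.8) = 64
  D: 0 + 1(114.8) = 114.8
Total out = 240.9 mol; y_A = 62.11 / 240.9 = 0.2578.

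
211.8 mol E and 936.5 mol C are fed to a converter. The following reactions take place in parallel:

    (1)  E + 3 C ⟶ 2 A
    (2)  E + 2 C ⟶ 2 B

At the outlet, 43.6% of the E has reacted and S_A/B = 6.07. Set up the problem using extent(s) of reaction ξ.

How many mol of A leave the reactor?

159 mol

Conversion of E: E consumed = 0.436 × 211.8 = 92.34 mol = 1ξ₁ + 1ξ₂.
Selectivity: 2ξ₁ / (2ξ₂) = 6.07 → ξ₁ = 6.07 ξ₂.
Substitute: (1·6.07 + 1) ξ₂ = 92.34 → ξ₂ = 13.06 mol, ξ₁ = 79.28 mol.
Outlet amounts (n = n₀ + Σ ν·ξ):
  E: 211.8 − 1(79.28) − 1(13.06) = 119.5
  C: 936.5 − 3(79.28) − 2(13.06) = 672.5
  A: 0 + 2(79.28) = 158.6
  B: 0 + 2(13.06) = 26.12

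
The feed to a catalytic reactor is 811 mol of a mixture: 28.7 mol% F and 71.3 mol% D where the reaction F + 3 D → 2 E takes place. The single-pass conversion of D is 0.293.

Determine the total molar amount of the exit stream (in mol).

D reacted = 0.293 × 578.2 = 169.4 mol; ν_D = −3, so ξ = 169.4/3 = 56.48 mol.
Outlet amounts (n = n₀ + ν ξ):
  F: 232.8 − 1(56.48) = 176.3
  D: 578.2 − 3(56.48) = 408.8
  E: 0 + 2(56.48) = 113
Total out = 176.3 + 408.8 + 113 = 698 mol.

698 mol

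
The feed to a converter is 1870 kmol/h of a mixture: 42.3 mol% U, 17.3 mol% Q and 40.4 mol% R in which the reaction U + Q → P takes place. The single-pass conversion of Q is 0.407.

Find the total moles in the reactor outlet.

1740 kmol/h

Q reacted = 0.407 × 323.5 = 131.7 kmol/h; ν_Q = −1, so ξ = 131.7/1 = 131.7 kmol/h.
Outlet amounts (n = n₀ + ν ξ):
  U: 791 − 1(131.7) = 659.3
  Q: 323.5 − 1(131.7) = 191.8
  P: 0 + 1(131.7) = 131.7
  R: 755.5 (inert)
Total out = 659.3 + 191.8 + 131.7 + 755.5 = 1738 kmol/h.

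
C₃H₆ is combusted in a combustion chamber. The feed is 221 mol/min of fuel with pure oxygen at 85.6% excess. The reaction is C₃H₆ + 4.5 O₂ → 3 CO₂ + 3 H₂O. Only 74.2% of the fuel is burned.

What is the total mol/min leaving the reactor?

Stoichiometric O₂ = 4.5 × 221 = 994.5 mol/min; O₂ fed = 994.5 × 1.856 = 1846 mol/min.
Fuel reacted = 0.742 × 221 → ξ = 164 mol/min.
Outlet (n = n₀ + ν ξ):
  C₃H₆: 221 − 1(164) = 57.02
  O₂: 1846 − 4.5(164) = 1108
  CO₂: 0 + 3(164) = 491.9
  H₂O: 0 + 3(164) = 491.9
Total out = 57.02 + 1108 + 491.9 + 491.9 = 2149 mol/min.

2150 mol/min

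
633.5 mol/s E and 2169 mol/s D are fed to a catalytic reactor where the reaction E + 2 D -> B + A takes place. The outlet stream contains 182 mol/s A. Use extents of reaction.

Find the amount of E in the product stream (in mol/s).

452 mol/s

For A: n = n₀ + 1ξ → 182 = 0 + 1ξ, giving ξ = 182 mol/s.
Outlet amounts (n = n₀ + ν ξ):
  E: 633.5 − 1(182) = 451.5
  D: 2169 − 2(182) = 1805
  B: 0 + 1(182) = 182
  A: 0 + 1(182) = 182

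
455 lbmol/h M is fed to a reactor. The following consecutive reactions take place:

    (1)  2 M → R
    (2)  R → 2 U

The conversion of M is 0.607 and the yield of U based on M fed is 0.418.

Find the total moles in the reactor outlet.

412 lbmol/h

Conversion of M: M consumed = 2ξ₁ = 0.607 × 455 → ξ₁ = 138.1 lbmol/h.
Yield of U: 2ξ₂ / 455 = 0.418 → ξ₂ = 95.09 lbmol/h.
Outlet amounts (n = n₀ + Σ ν·ξ):
  M: 455 − 2(138.1) = 178.8
  R: 0 + 1(138.1) − 1(95.09) = 43
  U: 0 + 2(95.09) = 190.2
Total out = 178.8 + 43 + 190.2 = 412 lbmol/h.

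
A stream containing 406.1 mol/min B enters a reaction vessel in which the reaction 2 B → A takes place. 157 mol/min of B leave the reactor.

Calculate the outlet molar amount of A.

For B: n = n₀ − 2ξ → 157 = 406.1 − 2ξ, giving ξ = 124.6 mol/min.
Outlet amounts (n = n₀ + ν ξ):
  B: 406.1 − 2(124.6) = 157
  A: 0 + 1(124.6) = 124.6

125 mol/min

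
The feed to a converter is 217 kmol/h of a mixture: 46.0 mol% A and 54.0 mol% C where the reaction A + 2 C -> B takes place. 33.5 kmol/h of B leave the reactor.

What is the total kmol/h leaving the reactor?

150 kmol/h

For B: n = n₀ + 1ξ → 33.5 = 0 + 1ξ, giving ξ = 33.5 kmol/h.
Outlet amounts (n = n₀ + ν ξ):
  A: 99.82 − 1(33.5) = 66.32
  C: 117.2 − 2(33.5) = 50.18
  B: 0 + 1(33.5) = 33.5
Total out = 66.32 + 50.18 + 33.5 = 150 kmol/h.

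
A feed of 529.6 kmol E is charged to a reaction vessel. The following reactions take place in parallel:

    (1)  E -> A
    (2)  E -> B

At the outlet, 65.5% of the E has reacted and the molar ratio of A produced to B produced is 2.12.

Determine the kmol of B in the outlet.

111 kmol

Conversion of E: E consumed = 0.655 × 529.6 = 346.9 kmol = 1ξ₁ + 1ξ₂.
Selectivity: 1ξ₁ / (1ξ₂) = 2.12 → ξ₁ = 2.12 ξ₂.
Substitute: (1·2.12 + 1) ξ₂ = 346.9 → ξ₂ = 111.2 kmol, ξ₁ = 235.7 kmol.
Outlet amounts (n = n₀ + Σ ν·ξ):
  E: 529.6 − 1(235.7) − 1(111.2) = 182.7
  A: 0 + 1(235.7) = 235.7
  B: 0 + 1(111.2) = 111.2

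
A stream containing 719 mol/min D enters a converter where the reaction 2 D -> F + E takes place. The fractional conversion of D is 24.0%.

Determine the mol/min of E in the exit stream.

D reacted = 0.24 × 719 = 172.6 mol/min; ν_D = −2, so ξ = 172.6/2 = 86.28 mol/min.
Outlet amounts (n = n₀ + ν ξ):
  D: 719 − 2(86.28) = 546.4
  F: 0 + 1(86.28) = 86.28
  E: 0 + 1(86.28) = 86.28

86.3 mol/min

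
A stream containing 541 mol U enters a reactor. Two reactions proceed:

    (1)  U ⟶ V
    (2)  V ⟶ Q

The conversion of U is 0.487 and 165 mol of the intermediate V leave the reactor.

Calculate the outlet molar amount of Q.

Conversion of U: U consumed = 1ξ₁ = 0.487 × 541 → ξ₁ = 263.5 mol.
V balance: n_V = 0 + 1ξ₁ − 1ξ₂ = 165 → ξ₂ = (1·263.5 − 165)/1 = 98.47 mol.
Outlet amounts (n = n₀ + Σ ν·ξ):
  U: 541 − 1(263.5) = 277.5
  V: 0 + 1(263.5) − 1(98.47) = 165
  Q: 0 + 1(98.47) = 98.47

98.5 mol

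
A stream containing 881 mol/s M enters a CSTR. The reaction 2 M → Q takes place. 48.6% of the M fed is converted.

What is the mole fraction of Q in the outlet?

M reacted = 0.486 × 881 = 428.2 mol/s; ν_M = −2, so ξ = 428.2/2 = 214.1 mol/s.
Outlet amounts (n = n₀ + ν ξ):
  M: 881 − 2(214.1) = 452.8
  Q: 0 + 1(214.1) = 214.1
Total out = 666.9 mol/s; y_Q = 214.1 / 666.9 = 0.321.

0.321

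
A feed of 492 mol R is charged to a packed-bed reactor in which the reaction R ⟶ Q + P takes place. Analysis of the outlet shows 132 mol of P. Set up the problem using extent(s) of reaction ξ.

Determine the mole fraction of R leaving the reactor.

For P: n = n₀ + 1ξ → 132 = 0 + 1ξ, giving ξ = 132 mol.
Outlet amounts (n = n₀ + ν ξ):
  R: 492 − 1(132) = 360
  Q: 0 + 1(132) = 132
  P: 0 + 1(132) = 132
Total out = 624 mol; y_R = 360 / 624 = 0.5769.

0.577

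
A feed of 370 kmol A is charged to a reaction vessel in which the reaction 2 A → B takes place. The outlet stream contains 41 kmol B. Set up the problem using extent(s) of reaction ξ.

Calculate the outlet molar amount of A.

For B: n = n₀ + 1ξ → 41 = 0 + 1ξ, giving ξ = 41 kmol.
Outlet amounts (n = n₀ + ν ξ):
  A: 370 − 2(41) = 288
  B: 0 + 1(41) = 41

288 kmol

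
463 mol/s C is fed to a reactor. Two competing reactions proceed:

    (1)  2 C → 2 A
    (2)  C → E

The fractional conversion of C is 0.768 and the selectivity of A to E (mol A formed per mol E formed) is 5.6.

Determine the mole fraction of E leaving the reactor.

0.116

Conversion of C: C consumed = 0.768 × 463 = 355.6 mol/s = 2ξ₁ + 1ξ₂.
Selectivity: 2ξ₁ / (1ξ₂) = 5.6 → ξ₁ = 2.8 ξ₂.
Substitute: (2·2.8 + 1) ξ₂ = 355.6 → ξ₂ = 53.88 mol/s, ξ₁ = 150.9 mol/s.
Outlet amounts (n = n₀ + Σ ν·ξ):
  C: 463 − 2(150.9) − 1(53.88) = 107.4
  A: 0 + 2(150.9) = 301.7
  E: 0 + 1(53.88) = 53.88
Total out = 463 mol/s; y_E = 53.88 / 463 = 0.1164.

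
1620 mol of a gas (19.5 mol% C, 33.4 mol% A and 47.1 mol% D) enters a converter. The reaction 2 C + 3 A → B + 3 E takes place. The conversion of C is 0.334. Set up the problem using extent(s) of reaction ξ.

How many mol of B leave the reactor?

52.8 mol

C reacted = 0.334 × 315.9 = 105.5 mol; ν_C = −2, so ξ = 105.5/2 = 52.76 mol.
Outlet amounts (n = n₀ + ν ξ):
  C: 315.9 − 2(52.76) = 210.4
  A: 541.1 − 3(52.76) = 382.8
  B: 0 + 1(52.76) = 52.76
  E: 0 + 3(52.76) = 158.3
  D: 763 (inert)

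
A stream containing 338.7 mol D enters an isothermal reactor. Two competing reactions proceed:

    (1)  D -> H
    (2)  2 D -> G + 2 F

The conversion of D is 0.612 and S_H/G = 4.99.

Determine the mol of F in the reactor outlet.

59.3 mol

Conversion of D: D consumed = 0.612 × 338.7 = 207.3 mol = 1ξ₁ + 2ξ₂.
Selectivity: 1ξ₁ / (1ξ₂) = 4.99 → ξ₁ = 4.99 ξ₂.
Substitute: (1·4.99 + 2) ξ₂ = 207.3 → ξ₂ = 29.65 mol, ξ₁ = 148 mol.
Outlet amounts (n = n₀ + Σ ν·ξ):
  D: 338.7 − 1(148) − 2(29.65) = 131.4
  H: 0 + 1(148) = 148
  G: 0 + 1(29.65) = 29.65
  F: 0 + 2(29.65) = 59.31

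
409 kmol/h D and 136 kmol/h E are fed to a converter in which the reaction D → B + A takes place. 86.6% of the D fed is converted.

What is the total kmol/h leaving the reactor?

899 kmol/h

D reacted = 0.866 × 409 = 354.2 kmol/h; ν_D = −1, so ξ = 354.2/1 = 354.2 kmol/h.
Outlet amounts (n = n₀ + ν ξ):
  D: 409 − 1(354.2) = 54.81
  B: 0 + 1(354.2) = 354.2
  A: 0 + 1(354.2) = 354.2
  E: 136 (inert)
Total out = 54.81 + 354.2 + 354.2 + 136 = 899.2 kmol/h.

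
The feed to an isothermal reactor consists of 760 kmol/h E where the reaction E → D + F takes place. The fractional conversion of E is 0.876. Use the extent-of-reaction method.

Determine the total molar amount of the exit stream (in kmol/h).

1430 kmol/h

E reacted = 0.876 × 760 = 665.8 kmol/h; ν_E = −1, so ξ = 665.8/1 = 665.8 kmol/h.
Outlet amounts (n = n₀ + ν ξ):
  E: 760 − 1(665.8) = 94.24
  D: 0 + 1(665.8) = 665.8
  F: 0 + 1(665.8) = 665.8
Total out = 94.24 + 665.8 + 665.8 = 1426 kmol/h.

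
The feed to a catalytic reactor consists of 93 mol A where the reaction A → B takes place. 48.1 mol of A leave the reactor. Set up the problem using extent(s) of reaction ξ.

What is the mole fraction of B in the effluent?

For A: n = n₀ − 1ξ → 48.1 = 93 − 1ξ, giving ξ = 44.9 mol.
Outlet amounts (n = n₀ + ν ξ):
  A: 93 − 1(44.9) = 48.1
  B: 0 + 1(44.9) = 44.9
Total out = 93 mol; y_B = 44.9 / 93 = 0.4828.

0.483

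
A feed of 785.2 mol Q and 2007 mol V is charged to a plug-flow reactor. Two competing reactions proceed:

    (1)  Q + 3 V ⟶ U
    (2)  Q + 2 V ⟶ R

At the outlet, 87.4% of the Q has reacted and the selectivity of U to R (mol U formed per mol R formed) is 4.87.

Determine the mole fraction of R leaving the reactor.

Conversion of Q: Q consumed = 0.874 × 785.2 = 686.3 mol = 1ξ₁ + 1ξ₂.
Selectivity: 1ξ₁ / (1ξ₂) = 4.87 → ξ₁ = 4.87 ξ₂.
Substitute: (1·4.87 + 1) ξ₂ = 686.3 → ξ₂ = 116.9 mol, ξ₁ = 569.4 mol.
Outlet amounts (n = n₀ + Σ ν·ξ):
  Q: 785.2 − 1(569.4) − 1(116.9) = 98.94
  V: 2007 − 3(569.4) − 2(116.9) = 65.12
  U: 0 + 1(569.4) = 569.4
  R: 0 + 1(116.9) = 116.9
Total out = 850.3 mol; y_R = 116.9 / 850.3 = 0.1375.

0.137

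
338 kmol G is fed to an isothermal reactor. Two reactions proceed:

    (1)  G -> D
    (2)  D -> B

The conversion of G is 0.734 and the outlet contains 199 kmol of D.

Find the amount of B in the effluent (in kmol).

Conversion of G: G consumed = 1ξ₁ = 0.734 × 338 → ξ₁ = 248.1 kmol.
D balance: n_D = 0 + 1ξ₁ − 1ξ₂ = 199 → ξ₂ = (1·248.1 − 199)/1 = 49.09 kmol.
Outlet amounts (n = n₀ + Σ ν·ξ):
  G: 338 − 1(248.1) = 89.91
  D: 0 + 1(248.1) − 1(49.09) = 199
  B: 0 + 1(49.09) = 49.09

49.1 kmol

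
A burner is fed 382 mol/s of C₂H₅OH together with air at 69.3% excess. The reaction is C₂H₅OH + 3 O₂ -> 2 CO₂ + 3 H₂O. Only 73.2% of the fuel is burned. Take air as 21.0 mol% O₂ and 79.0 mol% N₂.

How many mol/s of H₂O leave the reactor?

839 mol/s

Stoichiometric O₂ = 3 × 382 = 1146 mol/s; O₂ fed = 1146 × 1.693 = 1940 mol/s.
N₂ fed = 1940 × 79/21 = 7299 mol/s.
Fuel reacted = 0.732 × 382 → ξ = 279.6 mol/s.
Outlet (n = n₀ + ν ξ):
  C₂H₅OH: 382 − 1(279.6) = 102.4
  O₂: 1940 − 3(279.6) = 1101
  N₂: 7299 (inert)
  CO₂: 0 + 2(279.6) = 559.2
  H₂O: 0 + 3(279.6) = 838.9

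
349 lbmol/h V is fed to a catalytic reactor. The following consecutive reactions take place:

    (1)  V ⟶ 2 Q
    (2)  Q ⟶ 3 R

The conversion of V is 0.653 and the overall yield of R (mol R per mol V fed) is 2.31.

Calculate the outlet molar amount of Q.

187 lbmol/h

Conversion of V: V consumed = 1ξ₁ = 0.653 × 349 → ξ₁ = 227.9 lbmol/h.
Yield of R: 3ξ₂ / 349 = 2.31 → ξ₂ = 268.7 lbmol/h.
Outlet amounts (n = n₀ + Σ ν·ξ):
  V: 349 − 1(227.9) = 121.1
  Q: 0 + 2(227.9) − 1(268.7) = 187.1
  R: 0 + 3(268.7) = 806.2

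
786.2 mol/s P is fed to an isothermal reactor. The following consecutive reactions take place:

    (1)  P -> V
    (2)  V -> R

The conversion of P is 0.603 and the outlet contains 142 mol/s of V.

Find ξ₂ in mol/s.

ξ₂ = 332 mol/s

Conversion of P: P consumed = 1ξ₁ = 0.603 × 786.2 → ξ₁ = 474.1 mol/s.
V balance: n_V = 0 + 1ξ₁ − 1ξ₂ = 142 → ξ₂ = (1·474.1 − 142)/1 = 332.1 mol/s.
Outlet amounts (n = n₀ + Σ ν·ξ):
  P: 786.2 − 1(474.1) = 312.1
  V: 0 + 1(474.1) − 1(332.1) = 142
  R: 0 + 1(332.1) = 332.1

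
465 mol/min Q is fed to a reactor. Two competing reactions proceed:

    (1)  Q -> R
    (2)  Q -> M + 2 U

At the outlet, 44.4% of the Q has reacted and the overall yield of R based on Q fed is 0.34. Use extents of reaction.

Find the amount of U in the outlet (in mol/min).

96.7 mol/min

Yield of R: 1ξ₁ / 465 = 0.34 → ξ₁ = 158.1 mol/min.
Conversion of Q: 1ξ₁ + 1ξ₂ = 0.444 × 465 = 206.5 → ξ₂ = 48.36 mol/min.
Outlet amounts (n = n₀ + Σ ν·ξ):
  Q: 465 − 1(158.1) − 1(48.36) = 258.5
  R: 0 + 1(158.1) = 158.1
  M: 0 + 1(48.36) = 48.36
  U: 0 + 2(48.36) = 96.72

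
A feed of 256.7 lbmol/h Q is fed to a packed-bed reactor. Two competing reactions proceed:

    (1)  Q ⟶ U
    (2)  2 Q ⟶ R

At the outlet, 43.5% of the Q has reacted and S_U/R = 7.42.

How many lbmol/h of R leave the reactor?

11.9 lbmol/h

Conversion of Q: Q consumed = 0.435 × 256.7 = 111.7 lbmol/h = 1ξ₁ + 2ξ₂.
Selectivity: 1ξ₁ / (1ξ₂) = 7.42 → ξ₁ = 7.42 ξ₂.
Substitute: (1·7.42 + 2) ξ₂ = 111.7 → ξ₂ = 11.85 lbmol/h, ξ₁ = 87.96 lbmol/h.
Outlet amounts (n = n₀ + Σ ν·ξ):
  Q: 256.7 − 1(87.96) − 2(11.85) = 145
  U: 0 + 1(87.96) = 87.96
  R: 0 + 1(11.85) = 11.85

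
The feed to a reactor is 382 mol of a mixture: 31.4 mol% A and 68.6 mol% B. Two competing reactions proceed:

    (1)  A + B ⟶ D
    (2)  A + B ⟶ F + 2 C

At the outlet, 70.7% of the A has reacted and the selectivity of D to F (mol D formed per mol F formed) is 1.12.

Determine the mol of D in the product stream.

44.8 mol

Conversion of A: A consumed = 0.707 × 119.9 = 84.8 mol = 1ξ₁ + 1ξ₂.
Selectivity: 1ξ₁ / (1ξ₂) = 1.12 → ξ₁ = 1.12 ξ₂.
Substitute: (1·1.12 + 1) ξ₂ = 84.8 → ξ₂ = 40 mol, ξ₁ = 44.8 mol.
Outlet amounts (n = n₀ + Σ ν·ξ):
  A: 119.9 − 1(44.8) − 1(40) = 35.14
  B: 262.1 − 1(44.8) − 1(40) = 177.2
  D: 0 + 1(44.8) = 44.8
  F: 0 + 1(40) = 40
  C: 0 + 2(40) = 80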